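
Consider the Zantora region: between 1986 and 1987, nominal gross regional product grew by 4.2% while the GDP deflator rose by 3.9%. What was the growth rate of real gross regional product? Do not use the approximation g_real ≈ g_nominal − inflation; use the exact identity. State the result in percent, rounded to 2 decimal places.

(1 + g_nom) = (1 + g_real)(1 + π), so g_real = 1.0420 / 1.0390 − 1 = 0.00289.

0.29%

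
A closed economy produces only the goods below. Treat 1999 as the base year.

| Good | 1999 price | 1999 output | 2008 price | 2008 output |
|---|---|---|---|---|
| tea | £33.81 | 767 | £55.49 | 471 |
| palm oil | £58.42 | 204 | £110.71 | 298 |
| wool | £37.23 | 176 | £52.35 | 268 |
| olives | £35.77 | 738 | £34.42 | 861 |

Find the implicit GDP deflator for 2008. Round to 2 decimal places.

138.70

Nominal GDP 2008 = 55.49·471 + 110.71·298 + 52.35·268 + 34.42·861 = 102792.79.
Real GDP 2008 (at 1999 prices) = 33.81·471 + 58.42·298 + 37.23·268 + 35.77·861 = 74109.28.
Deflator = Nominal/Real × 100 = 102792.79/74109.28 × 100 = 138.704.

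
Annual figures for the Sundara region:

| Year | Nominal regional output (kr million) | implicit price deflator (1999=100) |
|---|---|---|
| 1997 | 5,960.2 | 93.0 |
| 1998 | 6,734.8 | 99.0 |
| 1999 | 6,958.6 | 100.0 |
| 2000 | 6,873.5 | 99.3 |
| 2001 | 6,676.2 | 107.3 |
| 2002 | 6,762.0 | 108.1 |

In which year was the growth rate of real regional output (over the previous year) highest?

1998

1998: real = 6734.8/0.990 = 6802.83; growth vs 1997 (6408.82) = 6.15%.
1999: real = 6958.6/1.000 = 6958.60; growth vs 1998 (6802.83) = 2.29%.
2000: real = 6873.5/0.993 = 6921.95; growth vs 1999 (6958.60) = -0.53%.
2001: real = 6676.2/1.073 = 6221.99; growth vs 2000 (6921.95) = -10.11%.
2002: real = 6762.0/1.081 = 6255.32; growth vs 2001 (6221.99) = 0.54%.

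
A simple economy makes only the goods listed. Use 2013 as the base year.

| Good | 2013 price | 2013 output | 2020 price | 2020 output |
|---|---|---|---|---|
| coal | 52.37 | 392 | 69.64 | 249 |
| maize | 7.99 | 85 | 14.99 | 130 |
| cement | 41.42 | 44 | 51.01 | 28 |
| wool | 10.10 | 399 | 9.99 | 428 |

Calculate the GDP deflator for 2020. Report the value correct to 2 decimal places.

Nominal GDP 2020 = 69.64·249 + 14.99·130 + 51.01·28 + 9.99·428 = 24993.06.
Real GDP 2020 (at 2013 prices) = 52.37·249 + 7.99·130 + 41.42·28 + 10.10·428 = 19561.39.
Deflator = Nominal/Real × 100 = 24993.06/19561.39 × 100 = 127.767.

127.77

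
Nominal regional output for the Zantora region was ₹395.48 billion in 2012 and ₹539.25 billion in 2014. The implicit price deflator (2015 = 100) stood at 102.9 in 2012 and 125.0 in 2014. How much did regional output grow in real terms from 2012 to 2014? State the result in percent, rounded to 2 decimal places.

12.25%

Deflate each year: 2012 → 395.48/1.029 = 384.33; 2014 → 539.25/1.250 = 431.40.
So real regional output changed by 431.40/384.33 − 1 = 0.1225, i.e. 12.25%.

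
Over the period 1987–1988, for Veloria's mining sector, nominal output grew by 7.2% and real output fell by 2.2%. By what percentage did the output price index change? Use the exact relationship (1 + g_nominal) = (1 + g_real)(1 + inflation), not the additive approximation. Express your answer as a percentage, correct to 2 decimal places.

(1 + g_nom) = (1 + g_real)(1 + π), so π = 1.0720 / 0.9780 − 1 = 0.09611.

9.61%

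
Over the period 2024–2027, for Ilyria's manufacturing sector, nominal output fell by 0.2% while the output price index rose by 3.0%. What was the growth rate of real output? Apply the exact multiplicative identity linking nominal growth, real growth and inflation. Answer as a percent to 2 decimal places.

-3.11%

(1 + g_nom) = (1 + g_real)(1 + π), so g_real = 0.9980 / 1.0300 − 1 = -0.03107.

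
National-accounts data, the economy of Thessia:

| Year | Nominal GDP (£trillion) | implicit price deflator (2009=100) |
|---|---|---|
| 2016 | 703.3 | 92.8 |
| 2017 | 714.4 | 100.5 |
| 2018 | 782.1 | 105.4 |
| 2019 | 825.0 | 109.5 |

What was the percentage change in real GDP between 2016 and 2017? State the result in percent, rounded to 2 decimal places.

Real GDP 2016 = 703.3/0.928 = 757.87.
Real GDP 2017 = 714.4/1.005 = 710.85.
Change = 710.85/757.87 − 1 = -0.0620.

-6.20%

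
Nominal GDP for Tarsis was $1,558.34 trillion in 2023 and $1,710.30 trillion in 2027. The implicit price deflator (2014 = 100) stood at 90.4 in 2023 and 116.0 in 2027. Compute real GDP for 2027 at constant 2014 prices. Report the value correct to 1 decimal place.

Real GDP = Nominal / (implicit price deflator/100) = 1710.30 / 1.160 = 1474.40.

$1,474.4 trillion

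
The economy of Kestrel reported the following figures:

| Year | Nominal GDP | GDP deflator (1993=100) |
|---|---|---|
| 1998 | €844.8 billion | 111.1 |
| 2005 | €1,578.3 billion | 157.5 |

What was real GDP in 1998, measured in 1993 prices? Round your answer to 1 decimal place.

Real GDP = Nominal / (GDP deflator/100) = 844.8 / 1.111 = 760.40.

€760.4 billion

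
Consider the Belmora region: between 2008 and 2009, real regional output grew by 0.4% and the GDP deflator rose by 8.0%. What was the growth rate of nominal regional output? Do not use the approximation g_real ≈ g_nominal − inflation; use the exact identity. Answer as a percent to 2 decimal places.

8.43%

(1 + g_nom) = (1 + g_real)(1 + π) = 1.0040 × 1.0800 = 1.08432.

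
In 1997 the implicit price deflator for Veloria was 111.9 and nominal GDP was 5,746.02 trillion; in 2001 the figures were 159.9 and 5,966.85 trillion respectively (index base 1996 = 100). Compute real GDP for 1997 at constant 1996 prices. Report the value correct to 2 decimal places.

Real GDP = Nominal / (implicit price deflator/100) = 5746.02 / 1.119 = 5134.96.

5,134.96 trillion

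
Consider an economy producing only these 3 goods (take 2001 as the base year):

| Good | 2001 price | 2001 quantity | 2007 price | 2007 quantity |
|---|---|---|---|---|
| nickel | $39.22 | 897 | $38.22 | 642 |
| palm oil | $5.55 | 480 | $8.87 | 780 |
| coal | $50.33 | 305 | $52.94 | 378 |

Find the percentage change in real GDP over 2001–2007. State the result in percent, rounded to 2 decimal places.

-8.76%

Real GDP 2001 = Nominal GDP 2001 = 39.22·897 + 5.55·480 + 50.33·305 = 53194.99.
Real GDP 2007 (at 2001 prices) = 39.22·642 + 5.55·780 + 50.33·378 = 48532.98.
Real growth = 48532.98/53194.99 − 1 = -0.0876.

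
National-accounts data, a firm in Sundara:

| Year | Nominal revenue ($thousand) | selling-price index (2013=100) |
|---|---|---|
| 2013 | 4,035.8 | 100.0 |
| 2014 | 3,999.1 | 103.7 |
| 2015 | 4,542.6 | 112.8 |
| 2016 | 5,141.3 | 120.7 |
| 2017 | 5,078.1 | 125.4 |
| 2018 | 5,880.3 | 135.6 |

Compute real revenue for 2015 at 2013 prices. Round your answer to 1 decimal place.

$4,027.1 thousand

Real revenue 2015 = 4542.6 / 1.128 = 4027.13.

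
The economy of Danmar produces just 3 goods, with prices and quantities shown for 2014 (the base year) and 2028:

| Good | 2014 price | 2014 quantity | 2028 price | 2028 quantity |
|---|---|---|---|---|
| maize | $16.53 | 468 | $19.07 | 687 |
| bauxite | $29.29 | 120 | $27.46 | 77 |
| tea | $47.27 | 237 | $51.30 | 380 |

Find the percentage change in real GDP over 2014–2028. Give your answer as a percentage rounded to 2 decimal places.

40.62%

Real GDP 2014 = Nominal GDP 2014 = 16.53·468 + 29.29·120 + 47.27·237 = 22453.83.
Real GDP 2028 (at 2014 prices) = 16.53·687 + 29.29·77 + 47.27·380 = 31574.04.
Real growth = 31574.04/22453.83 − 1 = 0.4062.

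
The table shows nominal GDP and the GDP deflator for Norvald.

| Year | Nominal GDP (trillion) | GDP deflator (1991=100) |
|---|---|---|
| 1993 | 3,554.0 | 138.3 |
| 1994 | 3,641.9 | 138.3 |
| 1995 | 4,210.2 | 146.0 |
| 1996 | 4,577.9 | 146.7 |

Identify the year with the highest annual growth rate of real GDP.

1995

1994: real = 3641.9/1.383 = 2633.33; growth vs 1993 (2569.78) = 2.47%.
1995: real = 4210.2/1.460 = 2883.70; growth vs 1994 (2633.33) = 9.51%.
1996: real = 4577.9/1.467 = 3120.59; growth vs 1995 (2883.70) = 8.21%.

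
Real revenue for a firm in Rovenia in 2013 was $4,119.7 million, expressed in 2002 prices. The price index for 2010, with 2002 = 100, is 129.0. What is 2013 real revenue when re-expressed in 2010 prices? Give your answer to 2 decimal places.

Real revenue in 2010 prices = Real revenue in 2002 prices × (P_2010/P_2002) = 4119.7 × 1.290 = 5314.41.

$5,314.41 million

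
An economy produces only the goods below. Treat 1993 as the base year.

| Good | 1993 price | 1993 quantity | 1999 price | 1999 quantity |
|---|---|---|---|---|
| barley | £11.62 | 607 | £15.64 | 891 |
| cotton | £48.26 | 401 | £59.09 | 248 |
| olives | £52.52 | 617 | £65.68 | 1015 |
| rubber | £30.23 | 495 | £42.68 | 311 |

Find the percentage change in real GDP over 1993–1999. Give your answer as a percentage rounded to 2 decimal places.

15.26%

Real GDP 1993 = Nominal GDP 1993 = 11.62·607 + 48.26·401 + 52.52·617 + 30.23·495 = 73774.29.
Real GDP 1999 (at 1993 prices) = 11.62·891 + 48.26·248 + 52.52·1015 + 30.23·311 = 85031.23.
Real growth = 85031.23/73774.29 − 1 = 0.1526.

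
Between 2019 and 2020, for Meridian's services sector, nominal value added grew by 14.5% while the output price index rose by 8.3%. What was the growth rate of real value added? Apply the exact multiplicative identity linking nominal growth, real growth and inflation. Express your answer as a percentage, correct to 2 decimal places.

5.72%

(1 + g_nom) = (1 + g_real)(1 + π), so g_real = 1.1450 / 1.0830 − 1 = 0.05725.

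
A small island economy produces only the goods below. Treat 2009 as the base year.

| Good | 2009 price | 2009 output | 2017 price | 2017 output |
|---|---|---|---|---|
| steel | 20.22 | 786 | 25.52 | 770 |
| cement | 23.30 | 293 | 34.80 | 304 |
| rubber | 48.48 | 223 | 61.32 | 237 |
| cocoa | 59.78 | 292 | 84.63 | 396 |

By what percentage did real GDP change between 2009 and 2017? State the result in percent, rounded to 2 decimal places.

Real GDP 2009 = Nominal GDP 2009 = 20.22·786 + 23.30·293 + 48.48·223 + 59.78·292 = 50986.62.
Real GDP 2017 (at 2009 prices) = 20.22·770 + 23.30·304 + 48.48·237 + 59.78·396 = 57815.24.
Real growth = 57815.24/50986.62 − 1 = 0.1339.

13.39%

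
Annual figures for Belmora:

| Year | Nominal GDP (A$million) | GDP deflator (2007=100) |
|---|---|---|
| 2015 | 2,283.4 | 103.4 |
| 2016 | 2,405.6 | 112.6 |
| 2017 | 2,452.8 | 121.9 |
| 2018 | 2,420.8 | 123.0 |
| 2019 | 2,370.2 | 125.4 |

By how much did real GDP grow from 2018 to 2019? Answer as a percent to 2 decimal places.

-3.96%

Real GDP 2018 = 2420.8/1.230 = 1968.13.
Real GDP 2019 = 2370.2/1.254 = 1890.11.
Change = 1890.11/1968.13 − 1 = -0.0396.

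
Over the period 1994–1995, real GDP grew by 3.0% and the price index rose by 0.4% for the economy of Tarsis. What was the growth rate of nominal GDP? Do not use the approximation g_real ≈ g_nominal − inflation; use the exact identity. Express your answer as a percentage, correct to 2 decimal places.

3.41%

(1 + g_nom) = (1 + g_real)(1 + π) = 1.0300 × 1.0040 = 1.03412.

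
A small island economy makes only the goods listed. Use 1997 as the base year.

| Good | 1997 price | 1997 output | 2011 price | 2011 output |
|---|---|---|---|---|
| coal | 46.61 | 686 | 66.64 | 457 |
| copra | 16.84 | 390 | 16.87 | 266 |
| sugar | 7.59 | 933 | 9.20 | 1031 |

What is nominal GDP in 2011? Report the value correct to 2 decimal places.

44427.10

Nominal GDP 2011 = Σ (p_2011 × q_2011) = 66.64·457 + 16.87·266 + 9.20·1031 = 44427.10.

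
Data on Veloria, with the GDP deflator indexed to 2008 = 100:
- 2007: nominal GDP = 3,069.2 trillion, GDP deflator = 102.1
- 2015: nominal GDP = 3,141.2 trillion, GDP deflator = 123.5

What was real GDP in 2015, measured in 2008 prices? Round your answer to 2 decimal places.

Real GDP = Nominal / (GDP deflator/100) = 3141.2 / 1.235 = 2543.48.

2,543.48 trillion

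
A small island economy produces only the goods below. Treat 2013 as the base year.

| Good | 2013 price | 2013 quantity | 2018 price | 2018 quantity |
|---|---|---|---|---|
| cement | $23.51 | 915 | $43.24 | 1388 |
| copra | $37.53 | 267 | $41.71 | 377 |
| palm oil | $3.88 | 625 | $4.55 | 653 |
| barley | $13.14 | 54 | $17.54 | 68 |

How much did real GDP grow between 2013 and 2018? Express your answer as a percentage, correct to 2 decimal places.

Real GDP 2013 = Nominal GDP 2013 = 23.51·915 + 37.53·267 + 3.88·625 + 13.14·54 = 34666.72.
Real GDP 2018 (at 2013 prices) = 23.51·1388 + 37.53·377 + 3.88·653 + 13.14·68 = 50207.85.
Real growth = 50207.85/34666.72 − 1 = 0.4483.

44.83%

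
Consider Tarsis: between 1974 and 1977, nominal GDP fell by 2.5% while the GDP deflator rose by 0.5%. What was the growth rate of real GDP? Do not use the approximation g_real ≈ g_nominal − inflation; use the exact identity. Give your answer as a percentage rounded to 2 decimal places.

(1 + g_nom) = (1 + g_real)(1 + π), so g_real = 0.9750 / 1.0050 − 1 = -0.02985.

-2.99%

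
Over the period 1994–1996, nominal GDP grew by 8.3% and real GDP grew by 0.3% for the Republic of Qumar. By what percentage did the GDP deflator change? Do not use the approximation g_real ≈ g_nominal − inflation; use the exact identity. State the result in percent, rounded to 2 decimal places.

7.98%

(1 + g_nom) = (1 + g_real)(1 + π), so π = 1.0830 / 1.0030 − 1 = 0.07976.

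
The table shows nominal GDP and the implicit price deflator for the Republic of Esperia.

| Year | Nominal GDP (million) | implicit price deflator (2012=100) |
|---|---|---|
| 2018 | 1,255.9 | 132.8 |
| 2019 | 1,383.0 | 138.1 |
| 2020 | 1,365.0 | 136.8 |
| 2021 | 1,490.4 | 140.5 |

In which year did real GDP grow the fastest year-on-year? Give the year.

2019: real = 1383.0/1.381 = 1001.45; growth vs 2018 (945.71) = 5.89%.
2020: real = 1365.0/1.368 = 997.81; growth vs 2019 (1001.45) = -0.36%.
2021: real = 1490.4/1.405 = 1060.78; growth vs 2020 (997.81) = 6.31%.

2021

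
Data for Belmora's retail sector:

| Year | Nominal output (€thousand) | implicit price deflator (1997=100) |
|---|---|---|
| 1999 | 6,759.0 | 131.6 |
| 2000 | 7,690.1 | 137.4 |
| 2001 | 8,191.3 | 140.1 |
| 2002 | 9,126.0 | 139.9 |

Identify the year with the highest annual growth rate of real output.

2000: real = 7690.1/1.374 = 5596.87; growth vs 1999 (5136.02) = 8.97%.
2001: real = 8191.3/1.401 = 5846.75; growth vs 2000 (5596.87) = 4.46%.
2002: real = 9126.0/1.399 = 6523.23; growth vs 2001 (5846.75) = 11.57%.

2002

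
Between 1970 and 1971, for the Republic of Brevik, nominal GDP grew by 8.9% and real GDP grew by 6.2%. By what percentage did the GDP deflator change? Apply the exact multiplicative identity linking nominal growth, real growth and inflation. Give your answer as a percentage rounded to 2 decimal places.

(1 + g_nom) = (1 + g_real)(1 + π), so π = 1.0890 / 1.0620 − 1 = 0.02542.

2.54%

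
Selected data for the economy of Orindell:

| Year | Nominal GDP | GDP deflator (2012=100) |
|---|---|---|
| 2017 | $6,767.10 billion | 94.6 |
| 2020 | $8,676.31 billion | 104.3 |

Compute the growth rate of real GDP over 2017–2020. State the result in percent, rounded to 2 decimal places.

Deflate each year: 2017 → 6767.10/0.946 = 7153.38; 2020 → 8676.31/1.043 = 8318.61.
So real GDP changed by 8318.61/7153.38 − 1 = 0.1629, i.e. 16.29%.

16.29%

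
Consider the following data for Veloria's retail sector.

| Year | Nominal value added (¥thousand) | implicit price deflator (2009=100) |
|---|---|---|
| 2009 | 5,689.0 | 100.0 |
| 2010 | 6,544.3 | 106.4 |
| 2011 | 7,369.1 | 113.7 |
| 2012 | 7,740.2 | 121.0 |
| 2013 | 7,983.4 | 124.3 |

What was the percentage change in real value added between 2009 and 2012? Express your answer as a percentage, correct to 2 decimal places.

Real value added 2009 = 5689.0/1.000 = 5689.00.
Real value added 2012 = 7740.2/1.210 = 6396.86.
Change = 6396.86/5689.00 − 1 = 0.1244.

12.44%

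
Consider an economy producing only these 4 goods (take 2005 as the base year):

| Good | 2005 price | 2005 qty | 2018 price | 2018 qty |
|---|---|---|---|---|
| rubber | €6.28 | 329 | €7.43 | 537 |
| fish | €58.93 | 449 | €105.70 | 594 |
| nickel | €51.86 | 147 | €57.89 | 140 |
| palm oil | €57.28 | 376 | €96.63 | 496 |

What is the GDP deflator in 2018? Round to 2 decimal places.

Nominal GDP 2018 = 7.43·537 + 105.70·594 + 57.89·140 + 96.63·496 = 122808.79.
Real GDP 2018 (at 2005 prices) = 6.28·537 + 58.93·594 + 51.86·140 + 57.28·496 = 74048.06.
Deflator = Nominal/Real × 100 = 122808.79/74048.06 × 100 = 165.850.

165.85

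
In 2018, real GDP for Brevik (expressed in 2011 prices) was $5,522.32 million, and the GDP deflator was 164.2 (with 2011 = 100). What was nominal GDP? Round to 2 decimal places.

Nominal GDP = Real × (GDP deflator/100) = 5522.32 × 1.642 = 9067.65.

$9,067.65 million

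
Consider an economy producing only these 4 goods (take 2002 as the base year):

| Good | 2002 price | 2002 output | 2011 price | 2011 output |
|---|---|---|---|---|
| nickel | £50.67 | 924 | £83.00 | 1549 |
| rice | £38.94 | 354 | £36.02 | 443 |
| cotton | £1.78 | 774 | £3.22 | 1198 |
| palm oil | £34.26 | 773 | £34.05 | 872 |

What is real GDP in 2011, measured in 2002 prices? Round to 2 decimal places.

Real GDP 2011 = Σ (p_2002 × q_2011) = 50.67·1549 + 38.94·443 + 1.78·1198 + 34.26·872 = 127745.41.

£127745.41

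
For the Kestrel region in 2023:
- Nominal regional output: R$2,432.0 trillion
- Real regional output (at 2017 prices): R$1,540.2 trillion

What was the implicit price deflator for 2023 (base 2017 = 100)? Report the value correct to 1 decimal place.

implicit price deflator = (Nominal / Real) × 100 = 2432.0 / 1540.2 × 100 = 157.90.

157.9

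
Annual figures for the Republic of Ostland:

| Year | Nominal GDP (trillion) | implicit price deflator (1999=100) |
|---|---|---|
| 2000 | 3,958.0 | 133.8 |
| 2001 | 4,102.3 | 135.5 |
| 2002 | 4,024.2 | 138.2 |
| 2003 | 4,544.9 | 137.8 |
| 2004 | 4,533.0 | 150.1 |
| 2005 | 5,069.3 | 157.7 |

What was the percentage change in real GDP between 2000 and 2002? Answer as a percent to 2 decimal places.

Real GDP 2000 = 3958.0/1.338 = 2958.15.
Real GDP 2002 = 4024.2/1.382 = 2911.87.
Change = 2911.87/2958.15 − 1 = -0.0156.

-1.56%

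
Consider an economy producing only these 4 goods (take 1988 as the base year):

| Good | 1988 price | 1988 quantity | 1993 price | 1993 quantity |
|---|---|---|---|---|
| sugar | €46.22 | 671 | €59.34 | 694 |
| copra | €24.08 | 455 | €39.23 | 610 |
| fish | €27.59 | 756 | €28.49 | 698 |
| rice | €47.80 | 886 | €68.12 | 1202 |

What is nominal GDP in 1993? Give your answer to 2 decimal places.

€166878.52

Nominal GDP 1993 = Σ (p_1993 × q_1993) = 59.34·694 + 39.23·610 + 28.49·698 + 68.12·1202 = 166878.52.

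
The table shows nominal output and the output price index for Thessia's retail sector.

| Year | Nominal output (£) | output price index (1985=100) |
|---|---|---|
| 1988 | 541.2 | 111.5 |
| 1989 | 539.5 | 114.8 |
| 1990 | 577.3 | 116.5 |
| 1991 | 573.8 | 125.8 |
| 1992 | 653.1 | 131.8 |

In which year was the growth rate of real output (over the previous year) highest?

1992

1989: real = 539.5/1.148 = 469.95; growth vs 1988 (485.38) = -3.18%.
1990: real = 577.3/1.165 = 495.54; growth vs 1989 (469.95) = 5.45%.
1991: real = 573.8/1.258 = 456.12; growth vs 1990 (495.54) = -7.95%.
1992: real = 653.1/1.318 = 495.52; growth vs 1991 (456.12) = 8.64%.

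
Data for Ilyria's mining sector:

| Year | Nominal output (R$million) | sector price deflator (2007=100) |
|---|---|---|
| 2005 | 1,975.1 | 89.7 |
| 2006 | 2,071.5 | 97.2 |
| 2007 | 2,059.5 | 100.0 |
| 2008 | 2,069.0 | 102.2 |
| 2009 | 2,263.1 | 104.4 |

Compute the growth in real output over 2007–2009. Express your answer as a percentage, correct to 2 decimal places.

5.25%

Real output 2007 = 2059.5/1.000 = 2059.50.
Real output 2009 = 2263.1/1.044 = 2167.72.
Change = 2167.72/2059.50 − 1 = 0.0525.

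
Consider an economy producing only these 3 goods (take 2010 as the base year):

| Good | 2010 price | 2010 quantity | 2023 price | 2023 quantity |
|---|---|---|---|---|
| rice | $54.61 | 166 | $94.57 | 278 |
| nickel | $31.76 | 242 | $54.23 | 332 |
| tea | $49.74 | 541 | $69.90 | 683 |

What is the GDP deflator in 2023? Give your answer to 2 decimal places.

154.17

Nominal GDP 2023 = 94.57·278 + 54.23·332 + 69.90·683 = 92036.52.
Real GDP 2023 (at 2010 prices) = 54.61·278 + 31.76·332 + 49.74·683 = 59698.32.
Deflator = Nominal/Real × 100 = 92036.52/59698.32 × 100 = 154.169.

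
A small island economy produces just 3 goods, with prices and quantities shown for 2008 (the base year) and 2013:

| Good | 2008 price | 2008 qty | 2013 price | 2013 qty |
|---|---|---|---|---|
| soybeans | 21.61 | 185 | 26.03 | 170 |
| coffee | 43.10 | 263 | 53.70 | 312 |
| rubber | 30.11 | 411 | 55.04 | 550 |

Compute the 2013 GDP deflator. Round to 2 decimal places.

Nominal GDP 2013 = 26.03·170 + 53.70·312 + 55.04·550 = 51451.50.
Real GDP 2013 (at 2008 prices) = 21.61·170 + 43.10·312 + 30.11·550 = 33681.40.
Deflator = Nominal/Real × 100 = 51451.50/33681.40 × 100 = 152.759.

152.76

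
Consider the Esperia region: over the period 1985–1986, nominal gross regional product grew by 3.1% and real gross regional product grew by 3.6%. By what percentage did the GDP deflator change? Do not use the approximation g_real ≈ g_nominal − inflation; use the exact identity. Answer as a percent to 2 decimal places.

-0.48%

(1 + g_nom) = (1 + g_real)(1 + π), so π = 1.0310 / 1.0360 − 1 = -0.00483.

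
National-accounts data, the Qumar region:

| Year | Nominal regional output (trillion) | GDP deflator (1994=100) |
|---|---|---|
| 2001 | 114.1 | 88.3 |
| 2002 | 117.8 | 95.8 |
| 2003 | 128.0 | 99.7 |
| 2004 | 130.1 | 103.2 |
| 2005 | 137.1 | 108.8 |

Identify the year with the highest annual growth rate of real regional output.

2002: real = 117.8/0.958 = 122.96; growth vs 2001 (129.22) = -4.84%.
2003: real = 128.0/0.997 = 128.39; growth vs 2002 (122.96) = 4.42%.
2004: real = 130.1/1.032 = 126.07; growth vs 2003 (128.39) = -1.81%.
2005: real = 137.1/1.088 = 126.01; growth vs 2004 (126.07) = -0.05%.

2003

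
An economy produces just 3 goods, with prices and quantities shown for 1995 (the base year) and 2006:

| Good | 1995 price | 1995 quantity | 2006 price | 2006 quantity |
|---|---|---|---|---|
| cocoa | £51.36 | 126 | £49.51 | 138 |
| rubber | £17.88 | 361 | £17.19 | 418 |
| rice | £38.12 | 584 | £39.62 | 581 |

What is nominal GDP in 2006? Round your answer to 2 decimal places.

£37037.02

Nominal GDP 2006 = Σ (p_2006 × q_2006) = 49.51·138 + 17.19·418 + 39.62·581 = 37037.02.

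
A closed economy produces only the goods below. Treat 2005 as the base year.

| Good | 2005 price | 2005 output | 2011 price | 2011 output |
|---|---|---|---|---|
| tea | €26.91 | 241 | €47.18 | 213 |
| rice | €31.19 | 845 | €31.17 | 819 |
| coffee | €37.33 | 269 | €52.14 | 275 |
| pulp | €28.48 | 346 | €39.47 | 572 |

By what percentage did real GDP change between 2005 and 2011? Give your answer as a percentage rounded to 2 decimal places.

9.66%

Real GDP 2005 = Nominal GDP 2005 = 26.91·241 + 31.19·845 + 37.33·269 + 28.48·346 = 52736.71.
Real GDP 2011 (at 2005 prices) = 26.91·213 + 31.19·819 + 37.33·275 + 28.48·572 = 57832.75.
Real growth = 57832.75/52736.71 − 1 = 0.0966.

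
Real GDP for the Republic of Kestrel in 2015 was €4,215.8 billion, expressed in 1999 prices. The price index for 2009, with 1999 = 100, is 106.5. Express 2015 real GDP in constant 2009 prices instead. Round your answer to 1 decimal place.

€4,489.8 billion

Real GDP in 2009 prices = Real GDP in 1999 prices × (P_2009/P_1999) = 4215.8 × 1.065 = 4489.83.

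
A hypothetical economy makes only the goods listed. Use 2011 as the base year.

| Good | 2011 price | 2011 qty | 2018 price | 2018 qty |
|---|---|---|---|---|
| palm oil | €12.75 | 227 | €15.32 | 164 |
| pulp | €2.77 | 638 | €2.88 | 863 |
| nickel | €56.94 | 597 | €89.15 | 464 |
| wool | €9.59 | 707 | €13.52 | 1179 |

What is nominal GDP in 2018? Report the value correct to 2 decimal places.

Nominal GDP 2018 = Σ (p_2018 × q_2018) = 15.32·164 + 2.88·863 + 89.15·464 + 13.52·1179 = 62303.60.

€62303.60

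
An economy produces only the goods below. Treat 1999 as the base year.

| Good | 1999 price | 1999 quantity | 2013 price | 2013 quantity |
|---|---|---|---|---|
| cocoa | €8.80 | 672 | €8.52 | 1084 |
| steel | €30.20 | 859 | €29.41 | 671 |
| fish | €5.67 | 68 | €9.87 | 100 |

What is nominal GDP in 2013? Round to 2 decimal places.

€29956.79

Nominal GDP 2013 = Σ (p_2013 × q_2013) = 8.52·1084 + 29.41·671 + 9.87·100 = 29956.79.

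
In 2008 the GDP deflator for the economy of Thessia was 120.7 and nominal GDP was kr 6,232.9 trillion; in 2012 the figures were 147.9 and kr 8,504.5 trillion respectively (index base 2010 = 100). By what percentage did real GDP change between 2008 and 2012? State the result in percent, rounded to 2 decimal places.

Deflate each year: 2008 → 6232.9/1.207 = 5163.96; 2012 → 8504.5/1.479 = 5750.17.
So real GDP changed by 5750.17/5163.96 − 1 = 0.1135, i.e. 11.35%.

11.35%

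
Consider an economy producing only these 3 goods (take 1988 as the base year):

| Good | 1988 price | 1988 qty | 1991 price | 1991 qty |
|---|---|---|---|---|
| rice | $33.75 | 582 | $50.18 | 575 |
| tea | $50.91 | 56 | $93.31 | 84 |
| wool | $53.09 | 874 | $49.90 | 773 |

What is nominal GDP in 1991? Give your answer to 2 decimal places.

Nominal GDP 1991 = Σ (p_1991 × q_1991) = 50.18·575 + 93.31·84 + 49.90·773 = 75264.24.

$75264.24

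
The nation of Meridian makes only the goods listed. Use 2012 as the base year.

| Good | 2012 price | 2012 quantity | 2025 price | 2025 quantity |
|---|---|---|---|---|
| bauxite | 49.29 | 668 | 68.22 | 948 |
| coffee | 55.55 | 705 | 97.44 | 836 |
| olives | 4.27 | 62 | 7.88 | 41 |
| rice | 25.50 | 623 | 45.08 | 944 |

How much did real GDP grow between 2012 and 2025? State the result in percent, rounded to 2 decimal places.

33.06%

Real GDP 2012 = Nominal GDP 2012 = 49.29·668 + 55.55·705 + 4.27·62 + 25.50·623 = 88239.71.
Real GDP 2025 (at 2012 prices) = 49.29·948 + 55.55·836 + 4.27·41 + 25.50·944 = 117413.79.
Real growth = 117413.79/88239.71 − 1 = 0.3306.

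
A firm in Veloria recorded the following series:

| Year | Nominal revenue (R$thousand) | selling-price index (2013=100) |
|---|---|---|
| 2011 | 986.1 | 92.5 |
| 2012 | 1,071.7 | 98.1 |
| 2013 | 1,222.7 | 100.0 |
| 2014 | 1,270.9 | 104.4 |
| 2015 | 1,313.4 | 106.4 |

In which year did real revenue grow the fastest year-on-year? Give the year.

2013

2012: real = 1071.7/0.981 = 1092.46; growth vs 2011 (1066.05) = 2.48%.
2013: real = 1222.7/1.000 = 1222.70; growth vs 2012 (1092.46) = 11.92%.
2014: real = 1270.9/1.044 = 1217.34; growth vs 2013 (1222.70) = -0.44%.
2015: real = 1313.4/1.064 = 1234.40; growth vs 2014 (1217.34) = 1.40%.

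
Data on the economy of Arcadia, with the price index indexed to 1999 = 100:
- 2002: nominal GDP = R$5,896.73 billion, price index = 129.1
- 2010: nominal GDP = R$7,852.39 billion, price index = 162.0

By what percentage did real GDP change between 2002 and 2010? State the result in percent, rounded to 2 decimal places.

6.12%

Deflate each year: 2002 → 5896.73/1.291 = 4567.57; 2010 → 7852.39/1.620 = 4847.15.
So real GDP changed by 4847.15/4567.57 − 1 = 0.0612, i.e. 6.12%.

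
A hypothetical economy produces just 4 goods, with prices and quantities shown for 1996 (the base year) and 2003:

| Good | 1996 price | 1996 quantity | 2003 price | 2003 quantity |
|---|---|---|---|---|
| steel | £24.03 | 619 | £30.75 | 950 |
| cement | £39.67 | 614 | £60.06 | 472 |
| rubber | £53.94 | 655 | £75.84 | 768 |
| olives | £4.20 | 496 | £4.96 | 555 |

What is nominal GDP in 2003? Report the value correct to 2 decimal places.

Nominal GDP 2003 = Σ (p_2003 × q_2003) = 30.75·950 + 60.06·472 + 75.84·768 + 4.96·555 = 118558.74.

£118558.74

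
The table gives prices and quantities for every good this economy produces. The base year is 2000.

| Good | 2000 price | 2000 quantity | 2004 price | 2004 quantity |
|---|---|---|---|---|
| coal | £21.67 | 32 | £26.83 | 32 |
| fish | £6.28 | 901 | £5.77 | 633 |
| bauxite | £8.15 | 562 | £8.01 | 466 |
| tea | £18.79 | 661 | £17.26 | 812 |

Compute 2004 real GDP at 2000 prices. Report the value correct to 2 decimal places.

£23724.06

Real GDP 2004 = Σ (p_2000 × q_2004) = 21.67·32 + 6.28·633 + 8.15·466 + 18.79·812 = 23724.06.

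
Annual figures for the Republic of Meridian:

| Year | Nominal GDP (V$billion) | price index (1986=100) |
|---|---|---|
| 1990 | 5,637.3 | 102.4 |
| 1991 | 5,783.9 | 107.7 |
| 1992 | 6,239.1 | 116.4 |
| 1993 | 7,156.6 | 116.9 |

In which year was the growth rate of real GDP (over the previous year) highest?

1991: real = 5783.9/1.077 = 5370.38; growth vs 1990 (5505.18) = -2.45%.
1992: real = 6239.1/1.164 = 5360.05; growth vs 1991 (5370.38) = -0.19%.
1993: real = 7156.6/1.169 = 6121.98; growth vs 1992 (5360.05) = 14.21%.

1993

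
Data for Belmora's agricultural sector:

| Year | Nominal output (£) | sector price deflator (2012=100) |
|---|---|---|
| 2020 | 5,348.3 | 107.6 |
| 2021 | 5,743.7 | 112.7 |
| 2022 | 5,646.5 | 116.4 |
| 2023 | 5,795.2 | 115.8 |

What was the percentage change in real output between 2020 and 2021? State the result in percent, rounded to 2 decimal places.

Real output 2020 = 5348.3/1.076 = 4970.54.
Real output 2021 = 5743.7/1.127 = 5096.45.
Change = 5096.45/4970.54 − 1 = 0.0253.

2.53%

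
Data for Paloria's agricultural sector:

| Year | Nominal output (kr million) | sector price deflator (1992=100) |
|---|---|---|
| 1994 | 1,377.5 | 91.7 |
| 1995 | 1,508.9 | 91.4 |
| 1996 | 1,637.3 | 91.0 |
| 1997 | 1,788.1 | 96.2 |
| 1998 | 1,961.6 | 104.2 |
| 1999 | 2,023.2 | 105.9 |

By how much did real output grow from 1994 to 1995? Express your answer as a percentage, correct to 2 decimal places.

Real output 1994 = 1377.5/0.917 = 1502.18.
Real output 1995 = 1508.9/0.914 = 1650.88.
Change = 1650.88/1502.18 − 1 = 0.0990.

9.90%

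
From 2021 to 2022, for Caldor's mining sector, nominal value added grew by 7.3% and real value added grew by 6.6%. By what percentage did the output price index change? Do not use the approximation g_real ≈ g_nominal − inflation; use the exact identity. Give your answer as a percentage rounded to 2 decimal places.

(1 + g_nom) = (1 + g_real)(1 + π), so π = 1.0730 / 1.0660 − 1 = 0.00657.

0.66%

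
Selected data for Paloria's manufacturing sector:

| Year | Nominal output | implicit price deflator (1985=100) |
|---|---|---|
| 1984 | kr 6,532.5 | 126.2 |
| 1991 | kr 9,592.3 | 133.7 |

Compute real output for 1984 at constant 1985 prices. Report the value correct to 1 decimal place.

Real output = Nominal / (implicit price deflator/100) = 6532.5 / 1.262 = 5176.31.

kr 5,176.3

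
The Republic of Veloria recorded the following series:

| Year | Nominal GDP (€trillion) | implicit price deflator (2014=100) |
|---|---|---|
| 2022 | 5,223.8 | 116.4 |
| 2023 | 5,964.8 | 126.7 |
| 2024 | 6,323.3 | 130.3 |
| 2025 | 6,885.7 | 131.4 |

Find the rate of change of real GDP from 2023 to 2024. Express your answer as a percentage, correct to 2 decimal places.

3.08%

Real GDP 2023 = 5964.8/1.267 = 4707.81.
Real GDP 2024 = 6323.3/1.303 = 4852.88.
Change = 4852.88/4707.81 − 1 = 0.0308.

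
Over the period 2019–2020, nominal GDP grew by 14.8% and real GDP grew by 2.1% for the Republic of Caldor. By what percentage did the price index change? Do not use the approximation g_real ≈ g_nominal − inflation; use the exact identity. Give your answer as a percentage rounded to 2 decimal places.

12.44%

(1 + g_nom) = (1 + g_real)(1 + π), so π = 1.1480 / 1.0210 − 1 = 0.12439.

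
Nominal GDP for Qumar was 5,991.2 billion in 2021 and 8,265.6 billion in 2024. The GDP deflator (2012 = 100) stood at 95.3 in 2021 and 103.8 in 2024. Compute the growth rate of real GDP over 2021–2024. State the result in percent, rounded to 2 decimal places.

26.66%

Deflate each year: 2021 → 5991.2/0.953 = 6286.67; 2024 → 8265.6/1.038 = 7963.01.
So real GDP changed by 7963.01/6286.67 − 1 = 0.2666, i.e. 26.66%.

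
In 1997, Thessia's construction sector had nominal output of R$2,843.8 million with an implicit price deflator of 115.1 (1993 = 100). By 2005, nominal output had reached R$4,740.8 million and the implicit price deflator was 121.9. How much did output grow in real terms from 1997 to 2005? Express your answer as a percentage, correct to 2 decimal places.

57.41%

Deflate each year: 1997 → 2843.8/1.151 = 2470.72; 2005 → 4740.8/1.219 = 3889.09.
So real output changed by 3889.09/2470.72 − 1 = 0.5741, i.e. 57.41%.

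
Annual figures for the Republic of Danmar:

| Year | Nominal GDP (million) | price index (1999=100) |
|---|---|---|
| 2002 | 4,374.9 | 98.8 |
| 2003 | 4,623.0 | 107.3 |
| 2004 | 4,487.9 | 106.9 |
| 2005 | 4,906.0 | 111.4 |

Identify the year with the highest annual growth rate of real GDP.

2005

2003: real = 4623.0/1.073 = 4308.48; growth vs 2002 (4428.04) = -2.70%.
2004: real = 4487.9/1.069 = 4198.22; growth vs 2003 (4308.48) = -2.56%.
2005: real = 4906.0/1.114 = 4403.95; growth vs 2004 (4198.22) = 4.90%.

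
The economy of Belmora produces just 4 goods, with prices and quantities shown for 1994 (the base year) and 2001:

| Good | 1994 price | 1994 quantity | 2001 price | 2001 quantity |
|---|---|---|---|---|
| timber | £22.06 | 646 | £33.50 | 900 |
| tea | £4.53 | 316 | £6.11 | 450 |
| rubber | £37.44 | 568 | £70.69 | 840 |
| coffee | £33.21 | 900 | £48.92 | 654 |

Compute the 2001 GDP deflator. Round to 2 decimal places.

165.56

Nominal GDP 2001 = 33.50·900 + 6.11·450 + 70.69·840 + 48.92·654 = 124272.78.
Real GDP 2001 (at 1994 prices) = 22.06·900 + 4.53·450 + 37.44·840 + 33.21·654 = 75061.44.
Deflator = Nominal/Real × 100 = 124272.78/75061.44 × 100 = 165.561.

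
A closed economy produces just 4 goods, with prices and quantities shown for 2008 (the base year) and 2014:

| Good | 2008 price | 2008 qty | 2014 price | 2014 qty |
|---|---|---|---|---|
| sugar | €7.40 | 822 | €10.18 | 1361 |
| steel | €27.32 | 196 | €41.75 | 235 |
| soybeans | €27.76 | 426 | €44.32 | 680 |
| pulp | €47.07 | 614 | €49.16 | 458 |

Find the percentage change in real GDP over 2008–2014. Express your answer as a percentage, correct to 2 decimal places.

Real GDP 2008 = Nominal GDP 2008 = 7.40·822 + 27.32·196 + 27.76·426 + 47.07·614 = 52164.26.
Real GDP 2014 (at 2008 prices) = 7.40·1361 + 27.32·235 + 27.76·680 + 47.07·458 = 56926.46.
Real growth = 56926.46/52164.26 − 1 = 0.0913.

9.13%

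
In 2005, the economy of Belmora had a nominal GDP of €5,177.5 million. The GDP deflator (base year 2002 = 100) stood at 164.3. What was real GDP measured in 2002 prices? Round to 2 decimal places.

€3,151.25 million

Real GDP = Nominal / (GDP deflator/100) = 5177.5 / 1.643 = 3151.25.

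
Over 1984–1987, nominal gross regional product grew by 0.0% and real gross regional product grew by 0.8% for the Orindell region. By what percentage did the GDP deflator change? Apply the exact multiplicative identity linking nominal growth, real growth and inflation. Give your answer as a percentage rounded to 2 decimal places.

(1 + g_nom) = (1 + g_real)(1 + π), so π = 1.0000 / 1.0080 − 1 = -0.00794.

-0.79%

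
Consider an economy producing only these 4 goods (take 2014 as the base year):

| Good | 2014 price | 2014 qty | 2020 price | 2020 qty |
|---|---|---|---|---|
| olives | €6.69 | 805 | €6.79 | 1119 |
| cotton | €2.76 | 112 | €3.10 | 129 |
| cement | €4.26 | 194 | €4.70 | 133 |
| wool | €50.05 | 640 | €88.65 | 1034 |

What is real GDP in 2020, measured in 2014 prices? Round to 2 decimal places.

€60160.43

Real GDP 2020 = Σ (p_2014 × q_2020) = 6.69·1119 + 2.76·129 + 4.26·133 + 50.05·1034 = 60160.43.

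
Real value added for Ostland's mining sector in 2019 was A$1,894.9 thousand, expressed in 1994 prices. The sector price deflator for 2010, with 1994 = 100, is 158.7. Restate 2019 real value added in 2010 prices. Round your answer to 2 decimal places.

Real value added in 2010 prices = Real value added in 1994 prices × (P_2010/P_1994) = 1894.9 × 1.587 = 3007.21.

A$3,007.21 thousand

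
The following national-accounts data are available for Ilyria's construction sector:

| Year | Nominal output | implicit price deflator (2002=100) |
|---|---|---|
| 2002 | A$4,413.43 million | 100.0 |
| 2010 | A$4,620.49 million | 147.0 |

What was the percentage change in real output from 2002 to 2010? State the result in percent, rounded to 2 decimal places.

Real output 2002 = 4413.43 / 1.000 = 4413.43.
Real output 2010 = 4620.49 / 1.470 = 3143.19.
Real growth = 3143.19 / 4413.43 − 1 = -0.2878.

-28.78%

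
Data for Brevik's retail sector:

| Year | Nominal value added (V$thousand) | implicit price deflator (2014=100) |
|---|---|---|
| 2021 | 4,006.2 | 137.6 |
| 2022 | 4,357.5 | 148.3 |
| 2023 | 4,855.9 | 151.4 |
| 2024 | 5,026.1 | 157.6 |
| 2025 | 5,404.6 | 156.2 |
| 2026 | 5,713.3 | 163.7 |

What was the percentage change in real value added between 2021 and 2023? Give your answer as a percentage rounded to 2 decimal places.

10.16%

Real value added 2021 = 4006.2/1.376 = 2911.48.
Real value added 2023 = 4855.9/1.514 = 3207.33.
Change = 3207.33/2911.48 − 1 = 0.1016.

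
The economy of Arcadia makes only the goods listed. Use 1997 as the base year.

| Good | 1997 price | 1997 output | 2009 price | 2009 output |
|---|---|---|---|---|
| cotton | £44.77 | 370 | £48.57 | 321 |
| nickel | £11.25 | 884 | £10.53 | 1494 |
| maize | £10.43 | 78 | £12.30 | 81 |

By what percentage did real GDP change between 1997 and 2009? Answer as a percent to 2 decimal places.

17.20%

Real GDP 1997 = Nominal GDP 1997 = 44.77·370 + 11.25·884 + 10.43·78 = 27323.44.
Real GDP 2009 (at 1997 prices) = 44.77·321 + 11.25·1494 + 10.43·81 = 32023.50.
Real growth = 32023.50/27323.44 − 1 = 0.1720.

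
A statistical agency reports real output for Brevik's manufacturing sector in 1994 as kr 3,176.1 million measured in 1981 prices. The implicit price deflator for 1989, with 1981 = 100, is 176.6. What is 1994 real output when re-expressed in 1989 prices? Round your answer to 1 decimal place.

Real output in 1989 prices = Real output in 1981 prices × (P_1989/P_1981) = 3176.1 × 1.766 = 5608.99.

kr 5,609.0 million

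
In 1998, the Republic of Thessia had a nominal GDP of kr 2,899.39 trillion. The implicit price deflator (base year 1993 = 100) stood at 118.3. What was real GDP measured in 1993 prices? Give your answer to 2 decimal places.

Real GDP = Nominal / (implicit price deflator/100) = 2899.39 / 1.183 = 2450.88.

kr 2,450.88 trillion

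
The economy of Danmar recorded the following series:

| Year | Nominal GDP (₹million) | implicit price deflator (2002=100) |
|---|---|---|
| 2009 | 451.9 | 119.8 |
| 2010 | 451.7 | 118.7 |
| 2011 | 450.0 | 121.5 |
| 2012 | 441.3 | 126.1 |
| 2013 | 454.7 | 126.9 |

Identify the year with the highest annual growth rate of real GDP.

2013

2010: real = 451.7/1.187 = 380.54; growth vs 2009 (377.21) = 0.88%.
2011: real = 450.0/1.215 = 370.37; growth vs 2010 (380.54) = -2.67%.
2012: real = 441.3/1.261 = 349.96; growth vs 2011 (370.37) = -5.51%.
2013: real = 454.7/1.269 = 358.31; growth vs 2012 (349.96) = 2.39%.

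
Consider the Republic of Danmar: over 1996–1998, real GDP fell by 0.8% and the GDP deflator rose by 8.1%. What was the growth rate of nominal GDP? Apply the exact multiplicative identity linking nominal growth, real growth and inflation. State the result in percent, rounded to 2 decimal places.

7.24%

(1 + g_nom) = (1 + g_real)(1 + π) = 0.9920 × 1.0810 = 1.07235.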